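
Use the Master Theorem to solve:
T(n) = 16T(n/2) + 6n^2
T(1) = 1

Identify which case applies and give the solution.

a=16, b=2, f(n)=6n^2. log_2(16) = 4. Since c=2 < 4, Case 1 applies: T(n) = Θ(n^log_b(a)) = O(n^4).

Answer: O(n^4) - Case 1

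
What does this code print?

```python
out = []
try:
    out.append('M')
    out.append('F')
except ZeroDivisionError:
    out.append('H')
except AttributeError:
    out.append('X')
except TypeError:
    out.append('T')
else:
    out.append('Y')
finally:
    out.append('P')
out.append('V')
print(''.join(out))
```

Execution trace: 'M' (try body) → 'F' (try body, no exception) → 'Y' (else) → 'P' (finally) → 'V' (after the try/except). Output: MFYPV

Answer: MFYPV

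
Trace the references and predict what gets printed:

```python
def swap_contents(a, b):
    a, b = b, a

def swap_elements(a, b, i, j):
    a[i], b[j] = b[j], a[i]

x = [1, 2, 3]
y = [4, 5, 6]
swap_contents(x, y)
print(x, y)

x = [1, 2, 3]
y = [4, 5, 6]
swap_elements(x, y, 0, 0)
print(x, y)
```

Key concept: parameter rebinding vs mutation.
Step by step:
`x = [1, 2, 3]` → x = [1, 2, 3]
`y = [4, 5, 6]` → y = [4, 5, 6]
`swap_contents(x, y)` → no visible change to tracked variables
`print(x, y)` → prints [1, 2, 3] [4, 5, 6]
`x = [1, 2, 3]` → x = [1, 2, 3]
`y = [4, 5, 6]` → y = [4, 5, 6]
`swap_elements(x, y, 0, 0)` → x = [4, 2, 3]; y = [1, 5, 6]
`print(x, y)` → prints [4, 2, 3] [1, 5, 6]

Answer:
[1, 2, 3] [4, 5, 6]
[4, 2, 3] [1, 5, 6]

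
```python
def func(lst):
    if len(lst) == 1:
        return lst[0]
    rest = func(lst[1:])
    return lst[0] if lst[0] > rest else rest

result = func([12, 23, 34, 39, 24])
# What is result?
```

Recursive max over [12, 23, 34, 39, 24] = 39

Answer: 39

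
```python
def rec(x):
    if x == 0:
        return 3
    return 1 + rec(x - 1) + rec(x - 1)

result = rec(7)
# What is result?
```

rec(x) = 1 + 2·rec(x-1), rec(0)=3. Closed form: (3+1)·2^7 - 1 = 511.

Answer: 511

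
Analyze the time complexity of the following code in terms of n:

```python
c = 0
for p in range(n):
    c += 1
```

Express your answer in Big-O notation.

Each loop level contributes: n. Multiplying the contributions gives O(n).

Answer: O(n)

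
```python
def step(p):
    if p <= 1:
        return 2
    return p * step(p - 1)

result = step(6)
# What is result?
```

step(6) = 6 * 5 * 4 * 3 * 2 * 2 = 1440

Answer: 1440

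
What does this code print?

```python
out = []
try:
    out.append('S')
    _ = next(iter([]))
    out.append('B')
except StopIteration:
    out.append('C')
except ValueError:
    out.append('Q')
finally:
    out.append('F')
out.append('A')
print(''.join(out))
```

Execution trace: 'S' (try body) → 'C' (except StopIteration) → 'F' (finally) → 'A' (after the try/except). Output: SCFA

Answer: SCFA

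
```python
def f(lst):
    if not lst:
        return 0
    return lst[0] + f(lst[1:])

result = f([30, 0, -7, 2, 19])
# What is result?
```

30 + 0 + (-7) + 2 + 19 + 0 = 44

Answer: 44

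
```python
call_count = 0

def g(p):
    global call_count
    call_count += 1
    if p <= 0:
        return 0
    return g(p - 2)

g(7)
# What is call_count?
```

Linear recursion stepping by 2: 5 calls from p=7 down to ≤0.

Answer: 5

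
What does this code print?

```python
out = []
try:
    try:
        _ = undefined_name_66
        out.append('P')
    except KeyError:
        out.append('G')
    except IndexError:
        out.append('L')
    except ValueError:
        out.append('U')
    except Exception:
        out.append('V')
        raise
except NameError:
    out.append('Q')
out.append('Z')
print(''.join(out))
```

Execution trace: 'V' (except Exception) → 'Q' (outer except NameError) → 'Z' (after the try/except). Output: VQZ

Answer: VQZ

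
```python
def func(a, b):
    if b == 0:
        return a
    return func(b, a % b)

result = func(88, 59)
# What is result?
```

func(88, 59) -> func(59, 29) -> func(29, 1) -> func(1, 0) -> 1

Answer: 1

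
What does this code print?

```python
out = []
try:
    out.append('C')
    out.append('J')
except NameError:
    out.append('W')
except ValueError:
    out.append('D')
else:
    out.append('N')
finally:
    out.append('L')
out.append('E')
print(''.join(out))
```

Execution trace: 'C' (try body) → 'J' (try body, no exception) → 'N' (else) → 'L' (finally) → 'E' (after the try/except). Output: CJNLE

Answer: CJNLE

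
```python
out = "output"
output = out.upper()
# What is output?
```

Trace:
`out = "output"` → out = 'output'
`output = out.upper()` → output = 'OUTPUT'
So output = 'OUTPUT'

Answer: 'OUTPUT'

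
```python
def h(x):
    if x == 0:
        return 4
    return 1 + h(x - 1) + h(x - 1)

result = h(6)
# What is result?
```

h(x) = 1 + 2·h(x-1), h(0)=4. Closed form: (4+1)·2^6 - 1 = 319.

Answer: 319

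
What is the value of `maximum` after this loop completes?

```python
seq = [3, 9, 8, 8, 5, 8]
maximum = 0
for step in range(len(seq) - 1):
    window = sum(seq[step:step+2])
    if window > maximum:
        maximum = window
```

Max sum of 2-element window in [3, 9, 8, 8, 5, 8]
`maximum` takes the values: 0 → 12 → 17

Answer: 17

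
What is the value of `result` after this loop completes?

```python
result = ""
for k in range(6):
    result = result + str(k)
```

Concatenate digits 0 to 5
`result` takes the values: "" → "0" → "01" → "012" → "0123" → "01234" → "012345"

Answer: "012345"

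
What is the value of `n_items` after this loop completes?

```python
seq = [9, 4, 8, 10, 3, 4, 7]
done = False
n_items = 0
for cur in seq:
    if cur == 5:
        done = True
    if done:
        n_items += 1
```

Count elements after first 5 in [9, 4, 8, 10, 3, 4, 7]
`n_items` takes the values: 0

Answer: 0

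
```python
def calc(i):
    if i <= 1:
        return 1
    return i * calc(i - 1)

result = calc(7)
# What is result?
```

calc(7) = 7 * 6 * 5 * 4 * 3 * 2 * 1 = 5040

Answer: 5040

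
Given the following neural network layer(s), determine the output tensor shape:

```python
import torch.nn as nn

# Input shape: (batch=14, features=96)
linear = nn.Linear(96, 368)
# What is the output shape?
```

Input: (14, 96) -> Output: (14, 368)

Answer: (14, 368)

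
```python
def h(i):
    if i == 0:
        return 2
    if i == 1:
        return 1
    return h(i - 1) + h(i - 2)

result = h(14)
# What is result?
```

Build up from base cases: h(0)=2, h(1)=1, h(2)=3, h(3)=4, h(4)=7, h(5)=11, h(6)=18, ..., h(14)=843

Answer: 843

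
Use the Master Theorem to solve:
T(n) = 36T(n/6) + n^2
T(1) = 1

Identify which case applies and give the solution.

a=36, b=6, f(n)=n^2. log_6(36) = 2. Since c=2 = 2, Case 2 applies: T(n) = Θ(n^log_b(a) · log n) = O(n^2 log n).

Answer: O(n^2 log n) - Case 2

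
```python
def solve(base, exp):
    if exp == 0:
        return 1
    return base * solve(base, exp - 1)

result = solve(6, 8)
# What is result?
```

solve(6, 8) = 6 * 6 * 6 * 6 * 6 * 6 * 6 * 6 = 1679616

Answer: 1679616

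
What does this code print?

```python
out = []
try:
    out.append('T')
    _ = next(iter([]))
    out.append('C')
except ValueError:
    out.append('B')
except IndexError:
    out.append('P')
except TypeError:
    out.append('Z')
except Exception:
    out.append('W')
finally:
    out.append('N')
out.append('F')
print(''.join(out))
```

Execution trace: 'T' (try body) → 'W' (except Exception) → 'N' (finally) → 'F' (after the try/except). Output: TWNF

Answer: TWNF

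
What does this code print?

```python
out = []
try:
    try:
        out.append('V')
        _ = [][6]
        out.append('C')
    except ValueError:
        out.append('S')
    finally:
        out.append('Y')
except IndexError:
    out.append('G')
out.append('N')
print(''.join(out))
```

Execution trace: 'V' (inner try body) → 'Y' (inner finally) → 'G' (outer except IndexError) → 'N' (after the try/except). Output: VYGN

Answer: VYGN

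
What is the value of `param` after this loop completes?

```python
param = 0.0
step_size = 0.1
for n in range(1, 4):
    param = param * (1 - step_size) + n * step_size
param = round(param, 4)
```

Moving average with lr=0.1
`param` takes the values: 0.0 → 0.1 → 0.29 → 0.561

Answer: 0.561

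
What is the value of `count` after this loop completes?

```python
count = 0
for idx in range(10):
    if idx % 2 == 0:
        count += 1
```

Count numbers divisible by 2 in range(10)
`count` takes the values: 0 → 1 → 2 → 3 → 4 → 5

Answer: 5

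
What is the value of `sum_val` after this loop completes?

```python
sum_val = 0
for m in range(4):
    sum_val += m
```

Sum of 0 to 3 = 6
`sum_val` takes the values: 0 → 1 → 3 → 6

Answer: 6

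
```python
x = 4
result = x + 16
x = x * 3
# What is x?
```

Trace:
`x = 4` → x = 4
`result = x + 16` → result = 20
`x = x * 3` → x = 12
So x = 12

Answer: 12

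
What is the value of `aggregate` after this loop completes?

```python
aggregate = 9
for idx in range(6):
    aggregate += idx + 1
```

Start at 9, add 1 to 6 = 30
`aggregate` takes the values: 9 → 10 → 12 → 15 → 19 → 24 → 30

Answer: 30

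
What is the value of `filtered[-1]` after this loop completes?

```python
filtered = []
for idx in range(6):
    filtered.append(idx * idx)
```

Last element of squares 0 to 5
`filtered` takes the values: [] → [0] → [0, 1] → [0, 1, 4] → [0, 1, 4, 9] → [0, 1, 4, 9, 16] → [0, 1, 4, 9, 16, 25]
So `filtered[-1]` = 25

Answer: 25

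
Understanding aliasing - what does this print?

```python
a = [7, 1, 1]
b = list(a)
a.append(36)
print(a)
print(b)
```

Key concept: list() constructor creates copy.
Step by step:
`a = [7, 1, 1]` → a = [7, 1, 1]
`b = list(a)` → b = [7, 1, 1]
`a.append(36)` → a = [7, 1, 1, 36]
`print(a)` → prints [7, 1, 1, 36]
`print(b)` → prints [7, 1, 1]

Answer:
[7, 1, 1, 36]
[7, 1, 1]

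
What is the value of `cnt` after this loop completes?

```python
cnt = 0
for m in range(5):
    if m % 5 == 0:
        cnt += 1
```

Count numbers divisible by 5 in range(5)
`cnt` takes the values: 0 → 1

Answer: 1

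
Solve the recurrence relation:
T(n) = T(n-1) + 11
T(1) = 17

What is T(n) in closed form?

Unrolling: T(n) = T(1) + 11·(n-1) = 17 + 11(n-1) = 11n + 6.

Answer: T(n) = 11n + 6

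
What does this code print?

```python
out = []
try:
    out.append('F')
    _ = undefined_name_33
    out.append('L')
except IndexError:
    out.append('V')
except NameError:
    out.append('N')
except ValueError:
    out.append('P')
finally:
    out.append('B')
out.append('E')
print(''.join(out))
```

Execution trace: 'F' (try body) → 'N' (except NameError) → 'B' (finally) → 'E' (after the try/except). Output: FNBE

Answer: FNBE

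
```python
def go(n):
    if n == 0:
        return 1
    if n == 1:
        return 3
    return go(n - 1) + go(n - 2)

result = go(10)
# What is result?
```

Build up from base cases: go(0)=1, go(1)=3, go(2)=4, go(3)=7, go(4)=11, go(5)=18, go(6)=29, ..., go(10)=199

Answer: 199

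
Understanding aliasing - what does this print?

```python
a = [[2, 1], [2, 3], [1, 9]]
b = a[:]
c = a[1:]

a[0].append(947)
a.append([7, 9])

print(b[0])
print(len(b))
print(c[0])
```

Key concept: slice with nested mutation.
Step by step:
`a = [[2, 1], [2, 3], [1, 9]]` → a = [[2, 1], [2, 3], [1, 9]]
`b = a[:]` → b = [[2, 1], [2, 3], [1, 9]]
`c = a[1:]` → c = [[2, 3], [1, 9]]
`a[0].append(947)` → a = [[2, 1, 947], [2, 3], [1, 9]]; b = [[2, 1, 947], [2, 3], [1, 9]]
`a.append([7, 9])` → a = [[2, 1, 947], [2, 3], [1, 9], [7, 9]]
`print(b[0])` → prints [2, 1, 947]
`print(len(b))` → prints 3
`print(c[0])` → prints [2, 3]

Answer:
[2, 1, 947]
3
[2, 3]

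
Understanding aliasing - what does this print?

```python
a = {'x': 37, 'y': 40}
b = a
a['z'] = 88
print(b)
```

Key concept: dict aliasing.
Step by step:
`a = {'x': 37, 'y': 40}` → a = {'x': 37, 'y': 40}
`b = a` → b = {'x': 37, 'y': 40} (same object as a)
`a['z'] = 88` → a = {'x': 37, 'y': 40, 'z': 88} (same object as b); b = {'x': 37, 'y': 40, 'z': 88} (same object as a)
`print(b)` → prints {'x': 37, 'y': 40, 'z': 88}

Answer: {'x': 37, 'y': 40, 'z': 88}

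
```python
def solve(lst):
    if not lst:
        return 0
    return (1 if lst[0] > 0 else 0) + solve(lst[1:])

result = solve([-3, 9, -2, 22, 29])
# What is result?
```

Count of positive elements in [-3, 9, -2, 22, 29] = 3

Answer: 3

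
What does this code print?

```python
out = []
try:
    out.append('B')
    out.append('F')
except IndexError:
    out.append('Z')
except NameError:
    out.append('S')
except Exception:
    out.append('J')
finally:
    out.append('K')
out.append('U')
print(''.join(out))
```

Execution trace: 'B' (try body) → 'F' (try body, no exception) → 'K' (finally) → 'U' (after the try/except). Output: BFKU

Answer: BFKU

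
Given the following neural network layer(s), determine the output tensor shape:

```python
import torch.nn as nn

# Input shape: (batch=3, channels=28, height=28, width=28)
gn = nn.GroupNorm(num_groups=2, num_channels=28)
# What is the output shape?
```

Input: (3, 28, 28, 28) -> Output: (3, 28, 28, 28)

Answer: (3, 28, 28, 28)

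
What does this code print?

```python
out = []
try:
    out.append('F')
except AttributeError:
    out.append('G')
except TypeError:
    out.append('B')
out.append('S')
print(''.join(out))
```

Execution trace: 'F' (try body, no exception) → 'S' (after the try/except). Output: FS

Answer: FS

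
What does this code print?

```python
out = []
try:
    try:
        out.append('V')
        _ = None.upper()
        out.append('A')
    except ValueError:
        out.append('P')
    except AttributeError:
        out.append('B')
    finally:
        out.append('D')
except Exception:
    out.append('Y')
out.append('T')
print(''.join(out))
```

Execution trace: 'V' (inner try body) → 'B' (inner except AttributeError) → 'D' (inner finally) → 'T' (after the try/except). Output: VBDT

Answer: VBDT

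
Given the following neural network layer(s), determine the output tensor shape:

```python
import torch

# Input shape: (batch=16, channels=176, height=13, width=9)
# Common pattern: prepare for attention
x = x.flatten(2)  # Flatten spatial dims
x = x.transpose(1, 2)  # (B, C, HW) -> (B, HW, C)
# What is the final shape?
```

Input: (16, 176, 13, 9) -> after flatten(2): (16, 176, 117) -> Output: (16, 117, 176)

Answer: (16, 117, 176)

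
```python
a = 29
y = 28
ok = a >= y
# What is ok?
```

Trace:
`a = 29` → a = 29
`y = 28` → y = 28
`ok = a >= y` → ok = True
So ok = True

Answer: True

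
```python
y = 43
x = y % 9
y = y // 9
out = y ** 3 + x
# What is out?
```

Trace:
`y = 43` → y = 43
`x = y % 9` → x = 7
`y = y // 9` → y = 4
`out = y ** 3 + x` → out = 71
So out = 71

Answer: 71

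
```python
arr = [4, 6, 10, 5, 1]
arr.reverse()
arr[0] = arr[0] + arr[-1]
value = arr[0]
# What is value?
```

Trace:
`arr = [4, 6, 10, 5, 1]` → arr = [4, 6, 10, 5, 1]
`arr.reverse()` → arr = [1, 5, 10, 6, 4]
`arr[0] = arr[0] + arr[-1]` → arr = [5, 5, 10, 6, 4]
`value = arr[0]` → value = 5
So value = 5

Answer: 5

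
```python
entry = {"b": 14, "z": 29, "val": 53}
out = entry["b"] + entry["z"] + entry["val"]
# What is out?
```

Trace:
`entry = {"b": 14, "z": 29, "val": 53}` → entry = {'b': 14, 'z': 29, 'val': 53}
`out = entry["b"] + entry["z"] + entry["val"]` → out = 96
So out = 96

Answer: 96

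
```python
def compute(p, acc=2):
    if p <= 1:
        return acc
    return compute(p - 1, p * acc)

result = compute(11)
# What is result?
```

Accumulator trace (n, acc): (11, 2) -> (10, 22) -> (9, 220) -> (8, 1980) -> (7, 15840) -> (6, 110880) -> (5, 665280) -> (4, 3326400) -> (3, 13305600) -> (2, 39916800) -> (1, 79833600) -> return 79833600

Answer: 79833600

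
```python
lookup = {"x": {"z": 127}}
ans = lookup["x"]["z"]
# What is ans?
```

Trace:
`lookup = {"x": {"z": 127}}` → lookup = {'x': {'z': 127}}
`ans = lookup["x"]["z"]` → ans = 127
So ans = 127

Answer: 127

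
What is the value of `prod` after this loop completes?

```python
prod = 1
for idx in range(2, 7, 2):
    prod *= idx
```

Product of even numbers 2 to 6
`prod` takes the values: 1 → 2 → 8 → 48

Answer: 48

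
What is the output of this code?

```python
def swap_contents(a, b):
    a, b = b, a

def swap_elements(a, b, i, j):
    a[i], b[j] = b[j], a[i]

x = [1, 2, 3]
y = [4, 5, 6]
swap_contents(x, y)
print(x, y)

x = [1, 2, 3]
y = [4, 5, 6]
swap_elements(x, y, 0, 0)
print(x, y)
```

Key concept: parameter rebinding vs mutation.
Step by step:
`x = [1, 2, 3]` → x = [1, 2, 3]
`y = [4, 5, 6]` → y = [4, 5, 6]
`swap_contents(x, y)` → no visible change to tracked variables
`print(x, y)` → prints [1, 2, 3] [4, 5, 6]
`x = [1, 2, 3]` → x = [1, 2, 3]
`y = [4, 5, 6]` → y = [4, 5, 6]
`swap_elements(x, y, 0, 0)` → x = [4, 2, 3]; y = [1, 5, 6]
`print(x, y)` → prints [4, 2, 3] [1, 5, 6]

Answer:
[1, 2, 3] [4, 5, 6]
[4, 2, 3] [1, 5, 6]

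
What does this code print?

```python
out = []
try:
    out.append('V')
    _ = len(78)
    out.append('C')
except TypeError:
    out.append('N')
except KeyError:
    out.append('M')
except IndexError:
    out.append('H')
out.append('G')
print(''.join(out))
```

Execution trace: 'V' (try body) → 'N' (except TypeError) → 'G' (after the try/except). Output: VNG

Answer: VNG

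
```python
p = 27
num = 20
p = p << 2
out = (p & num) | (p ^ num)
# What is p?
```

Trace:
`p = 27` → p = 27
`num = 20` → num = 20
`p = p << 2` → p = 108
`out = (p & num) | (p ^ num)` → out = 124
So p = 108

Answer: 108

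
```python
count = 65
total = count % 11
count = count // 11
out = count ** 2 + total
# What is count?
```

Trace:
`count = 65` → count = 65
`total = count % 11` → total = 10
`count = count // 11` → count = 5
`out = count ** 2 + total` → out = 35
So count = 5

Answer: 5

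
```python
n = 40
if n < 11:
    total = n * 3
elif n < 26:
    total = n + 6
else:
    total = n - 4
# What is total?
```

Trace:
`n = 40` → n = 40
`if n < 11: ...` → n < 11 is False, n < 26 is False, take else branch → total = 36
So total = 36

Answer: 36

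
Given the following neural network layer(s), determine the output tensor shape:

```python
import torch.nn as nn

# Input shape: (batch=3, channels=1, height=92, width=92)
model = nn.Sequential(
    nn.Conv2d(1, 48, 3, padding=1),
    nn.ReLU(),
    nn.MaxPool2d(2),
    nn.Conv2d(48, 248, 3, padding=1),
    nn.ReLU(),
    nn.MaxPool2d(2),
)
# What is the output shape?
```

Input: (3, 1, 92, 92) -> after first Conv2d: (3, 48, 92, 92) -> after first MaxPool2d: (3, 48, 46, 46) -> after second Conv2d: (3, 248, 46, 46) -> Output: (3, 248, 23, 23)

Answer: (3, 248, 23, 23)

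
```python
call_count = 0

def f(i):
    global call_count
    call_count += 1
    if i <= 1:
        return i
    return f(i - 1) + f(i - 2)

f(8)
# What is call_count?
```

Calls(i) = 1 + Calls(i-1) + Calls(i-2); Calls(0)=Calls(1)=1. For i=8 this gives 67.

Answer: 67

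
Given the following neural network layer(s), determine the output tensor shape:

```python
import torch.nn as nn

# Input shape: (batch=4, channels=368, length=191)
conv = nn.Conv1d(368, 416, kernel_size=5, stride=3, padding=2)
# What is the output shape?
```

Input: (4, 368, 191) -> Output: (4, 416, 64)

Answer: (4, 416, 64)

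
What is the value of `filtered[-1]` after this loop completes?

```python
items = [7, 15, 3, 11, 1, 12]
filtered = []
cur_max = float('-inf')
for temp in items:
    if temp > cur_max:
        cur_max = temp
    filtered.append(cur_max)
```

Running max ends at 15
`filtered` takes the values: [] → [7] → [7, 15] → [7, 15, 15] → [7, 15, 15, 15] → [7, 15, 15, 15, 15] → [7, 15, 15, 15, 15, 15]
So `filtered[-1]` = 15

Answer: 15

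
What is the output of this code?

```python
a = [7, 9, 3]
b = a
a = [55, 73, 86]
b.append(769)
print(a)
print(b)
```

Key concept: rebinding vs mutation: a is rebound to a new list, b still points at the original.
Step by step:
`a = [7, 9, 3]` → a = [7, 9, 3]
`b = a` → b = [7, 9, 3] (same object as a)
`a = [55, 73, 86]` → a = [55, 73, 86]
`b.append(769)` → b = [7, 9, 3, 769]
`print(a)` → prints [55, 73, 86]
`print(b)` → prints [7, 9, 3, 769]

Answer:
[55, 73, 86]
[7, 9, 3, 769]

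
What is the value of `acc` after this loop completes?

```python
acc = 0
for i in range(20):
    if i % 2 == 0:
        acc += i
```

Sum of even numbers 0 to 19
`acc` takes the values: 0 → 2 → 6 → 12 → 20 → 30 → 42 → 56 → 72 → 90

Answer: 90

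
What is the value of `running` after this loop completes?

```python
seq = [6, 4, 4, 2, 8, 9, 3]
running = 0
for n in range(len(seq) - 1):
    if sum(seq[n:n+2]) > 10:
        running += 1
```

Count windows with sum > 10
`running` takes the values: 0 → 1 → 2

Answer: 2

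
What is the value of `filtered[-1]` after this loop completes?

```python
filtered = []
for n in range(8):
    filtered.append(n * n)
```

Last element of squares 0 to 7
`filtered` takes the values: [] → [0] → [0, 1] → [0, 1, 4] → [0, 1, 4, 9] → [0, 1, 4, 9, 16] → [0, 1, 4, 9, 16, 25] → [0, 1, 4, 9, 16, 25, 36] → [0, 1, 4, 9, 16, 25, 36, 49]
So `filtered[-1]` = 49

Answer: 49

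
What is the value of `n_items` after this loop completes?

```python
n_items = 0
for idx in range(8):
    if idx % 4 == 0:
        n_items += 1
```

Count numbers divisible by 4 in range(8)
`n_items` takes the values: 0 → 1 → 2

Answer: 2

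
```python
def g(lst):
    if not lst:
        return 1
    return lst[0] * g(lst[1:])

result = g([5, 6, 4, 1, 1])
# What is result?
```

Product over [5, 6, 4, 1, 1] = 5 * 6 * 4 * 1 * 1 = 120

Answer: 120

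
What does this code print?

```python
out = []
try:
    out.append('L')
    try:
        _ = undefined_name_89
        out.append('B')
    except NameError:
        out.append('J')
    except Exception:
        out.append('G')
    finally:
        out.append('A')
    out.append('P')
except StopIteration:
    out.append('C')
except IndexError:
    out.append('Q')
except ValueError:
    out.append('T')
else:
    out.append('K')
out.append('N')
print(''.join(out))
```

Execution trace: 'L' (try body) → 'J' (inner except NameError) → 'A' (inner finally) → 'P' (try body, no exception) → 'K' (else) → 'N' (after the try/except). Output: LJAPKN

Answer: LJAPKN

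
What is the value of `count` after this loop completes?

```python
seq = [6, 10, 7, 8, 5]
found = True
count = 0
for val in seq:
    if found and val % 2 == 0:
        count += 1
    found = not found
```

Count even values at even positions
`count` takes the values: 0 → 1

Answer: 1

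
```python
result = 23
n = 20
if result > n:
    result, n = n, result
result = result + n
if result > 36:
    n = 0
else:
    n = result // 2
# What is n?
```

Trace:
`result = 23` → result = 23
`n = 20` → n = 20
`if result > n: ...` → result > n is True → result = 20; n = 23
`result = result + n` → result = 43
`if result > 36: ...` → result > 36 is True → n = 0
So n = 0

Answer: 0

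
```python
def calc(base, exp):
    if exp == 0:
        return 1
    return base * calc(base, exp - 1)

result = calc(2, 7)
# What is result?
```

calc(2, 7) = 2 * 2 * 2 * 2 * 2 * 2 * 2 = 128

Answer: 128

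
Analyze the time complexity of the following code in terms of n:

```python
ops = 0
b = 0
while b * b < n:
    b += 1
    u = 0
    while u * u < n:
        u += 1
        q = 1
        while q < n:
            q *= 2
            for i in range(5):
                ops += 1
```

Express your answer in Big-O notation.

Each loop level contributes: √n × √n × log n × 1. Multiplying the contributions gives O(n log n).

Answer: O(n log n)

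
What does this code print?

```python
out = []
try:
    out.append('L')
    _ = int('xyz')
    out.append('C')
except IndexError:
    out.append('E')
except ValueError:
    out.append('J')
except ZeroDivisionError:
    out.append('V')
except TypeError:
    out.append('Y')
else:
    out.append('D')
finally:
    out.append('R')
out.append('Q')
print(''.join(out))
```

Execution trace: 'L' (try body) → 'J' (except ValueError) → 'R' (finally) → 'Q' (after the try/except). Output: LJRQ

Answer: LJRQ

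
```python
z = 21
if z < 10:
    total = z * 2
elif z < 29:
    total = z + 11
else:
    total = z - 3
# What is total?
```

Trace:
`z = 21` → z = 21
`if z < 10: ...` → z < 10 is False, z < 29 is True → total = 32
So total = 32

Answer: 32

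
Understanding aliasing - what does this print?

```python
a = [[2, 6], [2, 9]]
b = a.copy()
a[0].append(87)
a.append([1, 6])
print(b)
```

Key concept: shallow copy with nested lists.
Step by step:
`a = [[2, 6], [2, 9]]` → a = [[2, 6], [2, 9]]
`b = a.copy()` → b = [[2, 6], [2, 9]]
`a[0].append(87)` → a = [[2, 6, 87], [2, 9]]; b = [[2, 6, 87], [2, 9]]
`a.append([1, 6])` → a = [[2, 6, 87], [2, 9], [1, 6]]
`print(b)` → prints [[2, 6, 87], [2, 9]]

Answer: [[2, 6, 87], [2, 9]]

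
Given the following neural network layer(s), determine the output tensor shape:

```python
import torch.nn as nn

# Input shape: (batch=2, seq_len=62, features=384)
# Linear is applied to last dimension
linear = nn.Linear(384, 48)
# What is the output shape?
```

Input: (2, 62, 384) -> Output: (2, 62, 48)

Answer: (2, 62, 48)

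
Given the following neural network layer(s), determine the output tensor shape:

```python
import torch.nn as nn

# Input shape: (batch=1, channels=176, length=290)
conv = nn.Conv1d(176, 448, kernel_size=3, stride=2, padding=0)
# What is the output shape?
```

Input: (1, 176, 290) -> Output: (1, 448, 144)

Answer: (1, 448, 144)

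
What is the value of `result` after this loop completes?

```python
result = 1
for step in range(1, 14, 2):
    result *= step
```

Product of 1, 3, 5, ... up to 13
`result` takes the values: 1 → 3 → 15 → 105 → 945 → 10395 → 135135

Answer: 135135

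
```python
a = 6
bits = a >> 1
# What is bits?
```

Trace:
`a = 6` → a = 6
`bits = a >> 1` → bits = 3
So bits = 3

Answer: 3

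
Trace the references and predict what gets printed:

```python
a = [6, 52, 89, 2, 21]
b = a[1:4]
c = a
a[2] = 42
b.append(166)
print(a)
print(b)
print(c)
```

Key concept: slice vs alias.
Step by step:
`a = [6, 52, 89, 2, 21]` → a = [6, 52, 89, 2, 21]
`b = a[1:4]` → b = [52, 89, 2]
`c = a` → c = [6, 52, 89, 2, 21] (same object as a)
`a[2] = 42` → a = [6, 52, 42, 2, 21] (same object as c); c = [6, 52, 42, 2, 21] (same object as a)
`b.append(166)` → b = [52, 89, 2, 166]
`print(a)` → prints [6, 52, 42, 2, 21]
`print(b)` → prints [52, 89, 2, 166]
`print(c)` → prints [6, 52, 42, 2, 21]

Answer:
[6, 52, 42, 2, 21]
[52, 89, 2, 166]
[6, 52, 42, 2, 21]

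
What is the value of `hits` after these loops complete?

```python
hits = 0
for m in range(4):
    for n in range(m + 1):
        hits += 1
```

Triangle: 1 + 2 + ... + 4
`hits` takes the values: 0 → 1 → 2 → 3 → 4 → 5 → 6 → 7 → 8 → 9 → 10

Answer: 10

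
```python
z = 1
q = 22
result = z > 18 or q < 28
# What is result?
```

Trace:
`z = 1` → z = 1
`q = 22` → q = 22
`result = z > 18 or q < 28` → result = True
So result = True

Answer: True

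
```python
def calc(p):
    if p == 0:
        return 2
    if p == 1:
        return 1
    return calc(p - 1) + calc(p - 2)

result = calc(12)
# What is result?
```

Build up from base cases: calc(0)=2, calc(1)=1, calc(2)=3, calc(3)=4, calc(4)=7, calc(5)=11, calc(6)=18, ..., calc(12)=322

Answer: 322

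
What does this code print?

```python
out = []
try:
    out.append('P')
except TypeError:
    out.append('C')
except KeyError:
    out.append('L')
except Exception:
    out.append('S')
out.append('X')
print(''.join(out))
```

Execution trace: 'P' (try body, no exception) → 'X' (after the try/except). Output: PX

Answer: PX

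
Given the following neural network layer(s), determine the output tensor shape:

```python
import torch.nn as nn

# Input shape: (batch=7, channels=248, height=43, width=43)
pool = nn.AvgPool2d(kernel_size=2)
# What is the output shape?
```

Input: (7, 248, 43, 43) -> Output: (7, 248, 21, 21)

Answer: (7, 248, 21, 21)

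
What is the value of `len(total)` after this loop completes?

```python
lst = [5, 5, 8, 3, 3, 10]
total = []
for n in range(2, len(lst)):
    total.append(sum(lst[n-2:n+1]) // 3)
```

Number of 3-element averages
`total` takes the values: [] → [6] → [6, 5] → [6, 5, 4] → [6, 5, 4, 5]
So `len(total)` = 4

Answer: 4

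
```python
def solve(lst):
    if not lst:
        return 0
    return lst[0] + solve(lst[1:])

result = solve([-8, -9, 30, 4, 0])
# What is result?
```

(-8) + (-9) + 30 + 4 + 0 + 0 = 17

Answer: 17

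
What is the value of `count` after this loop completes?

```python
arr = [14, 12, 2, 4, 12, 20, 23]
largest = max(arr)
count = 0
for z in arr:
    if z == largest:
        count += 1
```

Count of max value 23 in [14, 12, 2, 4, 12, 20, 23]
`count` takes the values: 0 → 1

Answer: 1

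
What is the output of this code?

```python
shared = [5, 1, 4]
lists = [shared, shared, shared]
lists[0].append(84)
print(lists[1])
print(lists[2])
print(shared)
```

Key concept: list of same reference.
Step by step:
`shared = [5, 1, 4]` → shared = [5, 1, 4]
`lists = [shared, shared, shared]` → lists = [[5, 1, 4], [5, 1, 4], [5, 1, 4]]
`lists[0].append(84)` → shared = [5, 1, 4, 84]; lists = [[5, 1, 4, 84], [5, 1, 4, 84], [5, 1, 4, 84]]
`print(lists[1])` → prints [5, 1, 4, 84]
`print(lists[2])` → prints [5, 1, 4, 84]
`print(shared)` → prints [5, 1, 4, 84]

Answer:
[5, 1, 4, 84]
[5, 1, 4, 84]
[5, 1, 4, 84]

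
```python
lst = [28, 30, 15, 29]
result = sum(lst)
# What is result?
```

Trace:
`lst = [28, 30, 15, 29]` → lst = [28, 30, 15, 29]
`result = sum(lst)` → result = 102
So result = 102

Answer: 102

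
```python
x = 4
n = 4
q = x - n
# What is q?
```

Trace:
`x = 4` → x = 4
`n = 4` → n = 4
`q = x - n` → q = 0
So q = 0

Answer: 0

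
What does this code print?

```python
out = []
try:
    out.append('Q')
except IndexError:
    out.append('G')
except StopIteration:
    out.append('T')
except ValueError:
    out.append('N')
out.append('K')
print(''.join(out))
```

Execution trace: 'Q' (try body, no exception) → 'K' (after the try/except). Output: QK

Answer: QK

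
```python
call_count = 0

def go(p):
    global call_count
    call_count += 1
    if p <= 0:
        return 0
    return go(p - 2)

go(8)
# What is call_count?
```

Linear recursion stepping by 2: 5 calls from p=8 down to ≤0.

Answer: 5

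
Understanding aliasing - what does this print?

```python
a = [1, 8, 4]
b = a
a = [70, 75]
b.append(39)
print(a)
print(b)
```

Key concept: rebinding vs mutation: a is rebound to a new list, b still points at the original.
Step by step:
`a = [1, 8, 4]` → a = [1, 8, 4]
`b = a` → b = [1, 8, 4] (same object as a)
`a = [70, 75]` → a = [70, 75]
`b.append(39)` → b = [1, 8, 4, 39]
`print(a)` → prints [70, 75]
`print(b)` → prints [1, 8, 4, 39]

Answer:
[70, 75]
[1, 8, 4, 39]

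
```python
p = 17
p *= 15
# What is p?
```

Trace:
`p = 17` → p = 17
`p *= 15` → p = 255
So p = 255

Answer: 255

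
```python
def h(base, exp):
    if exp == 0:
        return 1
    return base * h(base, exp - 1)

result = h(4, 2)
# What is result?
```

h(4, 2) = 4 * 4 = 16

Answer: 16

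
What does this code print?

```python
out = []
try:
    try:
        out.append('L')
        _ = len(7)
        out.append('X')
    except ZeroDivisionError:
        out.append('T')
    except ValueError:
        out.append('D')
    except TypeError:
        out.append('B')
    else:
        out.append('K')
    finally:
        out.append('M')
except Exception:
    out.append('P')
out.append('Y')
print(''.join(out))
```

Execution trace: 'L' (inner try body) → 'B' (inner except TypeError) → 'M' (inner finally) → 'Y' (after the try/except). Output: LBMY

Answer: LBMY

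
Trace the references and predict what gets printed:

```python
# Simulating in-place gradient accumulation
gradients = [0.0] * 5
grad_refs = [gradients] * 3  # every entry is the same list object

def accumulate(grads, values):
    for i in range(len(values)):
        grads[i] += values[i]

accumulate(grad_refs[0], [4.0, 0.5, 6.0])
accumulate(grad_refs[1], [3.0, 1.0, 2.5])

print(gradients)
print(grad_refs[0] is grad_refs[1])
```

Key concept: gradient accumulation aliasing.
Step by step:
`gradients = [0.0] * 5` → gradients = [0.0, 0.0, 0.0, 0.0, 0.0]
`grad_refs = [gradients] * 3` → grad_refs = [[0.0, 0.0, 0.0, 0.0, 0.0], [0.0, 0.0, 0.0, 0.0, 0.0], [0.0, 0.0, 0.0, 0.0, 0.0]]
`accumulate(grad_refs[0], [4.0, 0.5, 6.0])` → gradients = [4.0, 0.5, 6.0, 0.0, 0.0]; grad_refs = [[4.0, 0.5, 6.0, 0.0, 0.0], [4.0, 0.5, 6.0, 0.0, 0.0], [4.0, 0.5, 6.0, 0.0, 0.0]]
`accumulate(grad_refs[1], [3.0, 1.0, 2.5])` → gradients = [7.0, 1.5, 8.5, 0.0, 0.0]; grad_refs = [[7.0, 1.5, 8.5, 0.0, 0.0], [7.0, 1.5, 8.5, 0.0, 0.0], [7.0, 1.5, 8.5, 0.0, 0.0]]
`print(gradients)` → prints [7.0, 1.5, 8.5, 0.0, 0.0]
`print(grad_refs[0] is grad_refs[1])` → prints True

Answer:
[7.0, 1.5, 8.5, 0.0, 0.0]
True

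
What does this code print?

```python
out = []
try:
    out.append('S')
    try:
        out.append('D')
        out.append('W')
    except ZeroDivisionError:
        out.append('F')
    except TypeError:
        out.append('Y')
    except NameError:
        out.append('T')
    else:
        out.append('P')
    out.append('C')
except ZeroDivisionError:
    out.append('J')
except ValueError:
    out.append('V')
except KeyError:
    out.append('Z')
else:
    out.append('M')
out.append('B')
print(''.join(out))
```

Execution trace: 'S' (try body) → 'D' (inner try body) → 'W' (inner try body, no exception) → 'P' (inner else) → 'C' (try body, no exception) → 'M' (else) → 'B' (after the try/except). Output: SDWPCMB

Answer: SDWPCMB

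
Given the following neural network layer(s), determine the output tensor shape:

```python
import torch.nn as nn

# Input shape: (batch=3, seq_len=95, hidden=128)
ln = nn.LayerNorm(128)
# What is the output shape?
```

Input: (3, 95, 128) -> Output: (3, 95, 128)

Answer: (3, 95, 128)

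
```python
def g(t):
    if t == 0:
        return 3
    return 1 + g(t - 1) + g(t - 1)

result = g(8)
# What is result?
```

g(t) = 1 + 2·g(t-1), g(0)=3. Closed form: (3+1)·2^8 - 1 = 1023.

Answer: 1023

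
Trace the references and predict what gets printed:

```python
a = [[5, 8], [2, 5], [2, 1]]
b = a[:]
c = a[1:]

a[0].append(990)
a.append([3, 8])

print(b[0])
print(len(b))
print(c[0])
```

Key concept: slice with nested mutation.
Step by step:
`a = [[5, 8], [2, 5], [2, 1]]` → a = [[5, 8], [2, 5], [2, 1]]
`b = a[:]` → b = [[5, 8], [2, 5], [2, 1]]
`c = a[1:]` → c = [[2, 5], [2, 1]]
`a[0].append(990)` → a = [[5, 8, 990], [2, 5], [2, 1]]; b = [[5, 8, 990], [2, 5], [2, 1]]
`a.append([3, 8])` → a = [[5, 8, 990], [2, 5], [2, 1], [3, 8]]
`print(b[0])` → prints [5, 8, 990]
`print(len(b))` → prints 3
`print(c[0])` → prints [2, 5]

Answer:
[5, 8, 990]
3
[2, 5]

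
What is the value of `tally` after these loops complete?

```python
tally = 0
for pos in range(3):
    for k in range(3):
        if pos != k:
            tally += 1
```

3² - 3 (exclude diagonal)
`tally` takes the values: 0 → 1 → 2 → 3 → 4 → 5 → 6

Answer: 6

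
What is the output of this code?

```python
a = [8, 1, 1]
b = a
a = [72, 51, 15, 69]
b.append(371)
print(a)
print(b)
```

Key concept: rebinding vs mutation: a is rebound to a new list, b still points at the original.
Step by step:
`a = [8, 1, 1]` → a = [8, 1, 1]
`b = a` → b = [8, 1, 1] (same object as a)
`a = [72, 51, 15, 69]` → a = [72, 51, 15, 69]
`b.append(371)` → b = [8, 1, 1, 371]
`print(a)` → prints [72, 51, 15, 69]
`print(b)` → prints [8, 1, 1, 371]

Answer:
[72, 51, 15, 69]
[8, 1, 1, 371]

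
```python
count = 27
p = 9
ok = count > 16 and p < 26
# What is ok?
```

Trace:
`count = 27` → count = 27
`p = 9` → p = 9
`ok = count > 16 and p < 26` → ok = True
So ok = True

Answer: True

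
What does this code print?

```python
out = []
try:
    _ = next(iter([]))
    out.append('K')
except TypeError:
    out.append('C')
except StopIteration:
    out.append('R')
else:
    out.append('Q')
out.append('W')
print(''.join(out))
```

Execution trace: 'R' (except StopIteration) → 'W' (after the try/except). Output: RW

Answer: RW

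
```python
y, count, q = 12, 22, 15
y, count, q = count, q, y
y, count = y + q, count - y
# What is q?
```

Trace:
`y, count, q = 12, 22, 15` → y = 12; count = 22; q = 15
`y, count, q = count, q, y` → y = 22; count = 15; q = 12
`y, count = y + q, count - y` → y = 34; count = -7
So q = 12

Answer: 12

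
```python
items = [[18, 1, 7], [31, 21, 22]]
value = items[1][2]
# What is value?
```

Trace:
`items = [[18, 1, 7], [31, 21, 22]]` → items = [[18, 1, 7], [31, 21, 22]]
`value = items[1][2]` → value = 22
So value = 22

Answer: 22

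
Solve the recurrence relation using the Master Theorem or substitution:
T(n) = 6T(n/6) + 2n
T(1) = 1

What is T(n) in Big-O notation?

By Master Theorem: a=6, b=6, f(n)=2n. Since log_6(6) = 1 and f(n) = Θ(n^1), Case 2 applies. T(n) = O(n log n).

Answer: O(n log n)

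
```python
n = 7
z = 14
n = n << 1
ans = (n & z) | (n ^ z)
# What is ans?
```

Trace:
`n = 7` → n = 7
`z = 14` → z = 14
`n = n << 1` → n = 14
`ans = (n & z) | (n ^ z)` → ans = 14
So ans = 14

Answer: 14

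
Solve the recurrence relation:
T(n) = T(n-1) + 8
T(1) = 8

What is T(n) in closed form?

Unrolling: T(n) = T(1) + 8·(n-1) = 8 + 8(n-1) = 8n.

Answer: T(n) = 8n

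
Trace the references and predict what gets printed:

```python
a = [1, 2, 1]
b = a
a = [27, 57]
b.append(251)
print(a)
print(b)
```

Key concept: rebinding vs mutation: a is rebound to a new list, b still points at the original.
Step by step:
`a = [1, 2, 1]` → a = [1, 2, 1]
`b = a` → b = [1, 2, 1] (same object as a)
`a = [27, 57]` → a = [27, 57]
`b.append(251)` → b = [1, 2, 1, 251]
`print(a)` → prints [27, 57]
`print(b)` → prints [1, 2, 1, 251]

Answer:
[27, 57]
[1, 2, 1, 251]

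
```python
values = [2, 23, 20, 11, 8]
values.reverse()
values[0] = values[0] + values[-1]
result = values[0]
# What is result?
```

Trace:
`values = [2, 23, 20, 11, 8]` → values = [2, 23, 20, 11, 8]
`values.reverse()` → values = [8, 11, 20, 23, 2]
`values[0] = values[0] + values[-1]` → values = [10, 11, 20, 23, 2]
`result = values[0]` → result = 10
So result = 10

Answer: 10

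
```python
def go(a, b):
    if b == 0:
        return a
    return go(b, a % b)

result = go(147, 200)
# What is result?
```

go(147, 200) -> go(200, 147) -> go(147, 53) -> go(53, 41) -> go(41, 12) -> go(12, 5) -> go(5, 2) -> go(2, 1) -> go(1, 0) -> 1

Answer: 1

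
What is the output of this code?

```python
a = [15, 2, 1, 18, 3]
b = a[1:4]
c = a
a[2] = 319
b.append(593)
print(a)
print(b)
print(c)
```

Key concept: slice vs alias.
Step by step:
`a = [15, 2, 1, 18, 3]` → a = [15, 2, 1, 18, 3]
`b = a[1:4]` → b = [2, 1, 18]
`c = a` → c = [15, 2, 1, 18, 3] (same object as a)
`a[2] = 319` → a = [15, 2, 319, 18, 3] (same object as c); c = [15, 2, 319, 18, 3] (same object as a)
`b.append(593)` → b = [2, 1, 18, 593]
`print(a)` → prints [15, 2, 319, 18, 3]
`print(b)` → prints [2, 1, 18, 593]
`print(c)` → prints [15, 2, 319, 18, 3]

Answer:
[15, 2, 319, 18, 3]
[2, 1, 18, 593]
[15, 2, 319, 18, 3]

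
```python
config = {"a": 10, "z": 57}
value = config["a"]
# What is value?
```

Trace:
`config = {"a": 10, "z": 57}` → config = {'a': 10, 'z': 57}
`value = config["a"]` → value = 10
So value = 10

Answer: 10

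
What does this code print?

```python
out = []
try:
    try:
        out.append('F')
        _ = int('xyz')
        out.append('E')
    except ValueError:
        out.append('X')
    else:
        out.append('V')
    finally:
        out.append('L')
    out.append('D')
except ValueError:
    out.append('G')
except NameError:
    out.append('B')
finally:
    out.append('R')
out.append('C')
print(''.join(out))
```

Execution trace: 'F' (inner try body) → 'X' (inner except ValueError) → 'L' (inner finally) → 'D' (try body, no exception) → 'R' (finally) → 'C' (after the try/except). Output: FXLDRC

Answer: FXLDRC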